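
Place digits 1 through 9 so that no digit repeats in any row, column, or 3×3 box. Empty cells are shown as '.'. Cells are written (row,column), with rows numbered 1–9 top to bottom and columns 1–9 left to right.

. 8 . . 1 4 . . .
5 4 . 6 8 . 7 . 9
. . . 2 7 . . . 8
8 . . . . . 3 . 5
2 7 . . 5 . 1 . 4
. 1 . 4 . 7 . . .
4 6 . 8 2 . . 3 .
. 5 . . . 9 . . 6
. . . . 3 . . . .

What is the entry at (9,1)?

7

(2,6) = 3 (sole candidate).
(3,6) = 5 (sole candidate).
(4,2) = 9 (sole candidate).
(4,4) = 1 (sole candidate).
(4,5) = 6 (sole candidate).
(4,6) = 2 (sole candidate).
(4,8) = 7 (sole candidate).
(5,6) = 8 (sole candidate).
(6,5) = 9 (sole candidate).
(6,9) = 2 (sole candidate).
(7,6) = 1 (sole candidate).
(7,9) = 7 (sole candidate).
(8,4) = 7 (sole candidate).
(8,5) = 4 (sole candidate).
(9,2) = 2 (sole candidate).
(9,4) = 5 (sole candidate).
(9,6) = 6 (sole candidate).
(9,9) = 1 (sole candidate).
(1,4) = 9 (sole candidate).
(1,9) = 3 (sole candidate).
(3,2) = 3 (sole candidate).
(4,3) = 4 (sole candidate).
(5,4) = 3 (sole candidate).
(7,3) = 9 (sole candidate).
(7,7) = 5 (sole candidate).
(9,1) = 7: row 9 has {1,2,3,5,6}; col 1 has {2,4,5,8}; box has {2,4,5,6,9} → only 7 remains.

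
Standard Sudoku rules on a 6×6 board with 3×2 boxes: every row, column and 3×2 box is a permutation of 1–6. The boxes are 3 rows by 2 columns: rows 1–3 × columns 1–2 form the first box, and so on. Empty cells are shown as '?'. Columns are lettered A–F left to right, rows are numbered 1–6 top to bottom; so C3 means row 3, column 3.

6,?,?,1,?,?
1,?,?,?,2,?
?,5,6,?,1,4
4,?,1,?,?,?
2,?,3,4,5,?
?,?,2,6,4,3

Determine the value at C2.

E1 = 3 (sole candidate).
F1 = 5 (sole candidate).
F2 = 6 (sole candidate).
A3 = 3 (sole candidate).
D3 = 2 (sole candidate).
D4 = 5 (sole candidate).
E4 = 6 (sole candidate).
F4 = 2 (sole candidate).
F5 = 1 (sole candidate).
A6 = 5 (sole candidate).
B6 = 1 (sole candidate).
C1 = 4 (sole candidate).
B2 = 4 (sole candidate).
C2 = 5: row 2 has {1,2,4,6}; col 3 has {1,2,3,4,6}; box has {1,2,4,6} → only 5 remains.

5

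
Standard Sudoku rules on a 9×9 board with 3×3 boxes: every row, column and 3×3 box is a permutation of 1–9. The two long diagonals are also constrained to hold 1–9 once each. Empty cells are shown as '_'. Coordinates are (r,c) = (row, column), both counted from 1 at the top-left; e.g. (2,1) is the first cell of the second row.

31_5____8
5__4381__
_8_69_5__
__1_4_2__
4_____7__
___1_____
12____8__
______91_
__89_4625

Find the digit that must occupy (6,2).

7

(1,7) = 4 (sole candidate).
(4,4) = 7 (sole candidate).
(6,7) = 3 (sole candidate).
(7,4) = 3 (sole candidate).
(9,1) = 7 (sole candidate).
(9,2) = 3 (sole candidate).
(9,5) = 1 (sole candidate).
(3,1) = 2 (sole candidate).
(3,3) = 4 (sole candidate).
(8,1) = 6 (sole candidate).
(8,2) = 4 (sole candidate).
(8,3) = 5 (sole candidate).
(7,3) = 9 (sole candidate).
(2,8) = 6 (sole candidate).
(4,6) = 3 (sole candidate).
(5,5) = 2 (sole candidate).
(1,5) = 7 (sole candidate).
(1,6) = 2 (sole candidate).
(1,8) = 9 (sole candidate).
(2,2) = 9 (sole candidate).
(2,3) = 7 (sole candidate).
(2,9) = 2 (sole candidate).
(3,6) = 1 (sole candidate).
(5,4) = 8 (sole candidate).
(5,8) = 5 (sole candidate).
(6,6) = 6 (sole candidate).
(8,4) = 2 (sole candidate).
(8,5) = 8 (sole candidate).
(8,6) = 7 (sole candidate).
(8,9) = 3 (sole candidate).
(1,3) = 6 (sole candidate).
(3,9) = 7 (sole candidate).
(4,8) = 8 (sole candidate).
(5,2) = 6 (sole candidate).
(5,3) = 3 (sole candidate).
(5,6) = 9 (sole candidate).
(5,9) = 1 (sole candidate).
(6,3) = 2 (sole candidate).
(6,5) = 5 (sole candidate).
(6,8) = 4 (sole candidate).
(6,9) = 9 (sole candidate).
(7,5) = 6 (sole candidate).
(7,6) = 5 (sole candidate).
(7,8) = 7 (sole candidate).
(7,9) = 4 (sole candidate).
(3,8) = 3 (sole candidate).
(4,1) = 9 (sole candidate).
(4,2) = 5 (sole candidate).
(4,9) = 6 (sole candidate).
(6,1) = 8 (sole candidate).
(6,2) = 7: row 6 has {1,2,3,4,5,6,8,9}; col 2 has {1,2,3,4,5,6,8,9}; box has {1,2,3,4,5,6,8,9} → only 7 remains.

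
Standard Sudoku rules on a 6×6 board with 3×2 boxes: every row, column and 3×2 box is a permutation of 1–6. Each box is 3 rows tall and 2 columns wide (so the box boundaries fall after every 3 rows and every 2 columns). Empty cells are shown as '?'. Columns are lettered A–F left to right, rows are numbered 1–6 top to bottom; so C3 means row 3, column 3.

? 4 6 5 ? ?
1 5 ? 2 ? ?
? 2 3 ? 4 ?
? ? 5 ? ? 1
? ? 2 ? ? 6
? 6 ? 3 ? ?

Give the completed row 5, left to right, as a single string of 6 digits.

A1 = 3: row 1 has {4,5,6}; col 1 has {1}; box has {1,2,4,5} → only 3 remains.
F1 = 2: row 1 has {3,4,5,6}; col 6 has {1,6}; box has {4} → only 2 remains.
C2 = 4: row 2 has {1,2,5}; col 3 has {2,3,5,6}; box has {2,3,5,6} → only 4 remains.
F2 = 3: row 2 has {1,2,4,5}; col 6 has {1,2,6}; box has {2,4} → only 3 remains.
A3 = 6: row 3 has {2,3,4}; col 1 has {1,3}; box has {1,2,3,4,5} → only 6 remains.
D3 = 1: row 3 has {2,3,4,6}; col 4 has {2,3,5}; box has {2,3,4,5,6} → only 1 remains.
F3 = 5: row 3 has {1,2,3,4,6}; col 6 has {1,2,3,6}; box has {2,3,4} → only 5 remains.
B4 = 3: row 4 has {1,5}; col 2 has {2,4,5,6}; box has {6} → only 3 remains.
E4 = 2: row 4 has {1,3,5}; col 5 has {4}; box has {1,6} → only 2 remains.
B5 = 1: row 5 has {2,6}; col 2 has {2,3,4,5,6}; box has {3,6} → only 1 remains.
D5 = 4: row 5 has {1,2,6}; col 4 has {1,2,3,5}; box has {2,3,5} → only 4 remains.
C6 = 1: row 6 has {3,6}; col 3 has {2,3,4,5,6}; box has {2,3,4,5} → only 1 remains.
E6 = 5: row 6 has {1,3,6}; col 5 has {2,4}; box has {1,2,6} → only 5 remains.
F6 = 4: row 6 has {1,3,5,6}; col 6 has {1,2,3,5,6}; box has {1,2,5,6} → only 4 remains.
E1 = 1: row 1 has {2,3,4,5,6}; col 5 has {2,4,5}; box has {2,3,4,5} → only 1 remains.
E2 = 6: row 2 has {1,2,3,4,5}; col 5 has {1,2,4,5}; box has {1,2,3,4,5} → only 6 remains.
A4 = 4: row 4 has {1,2,3,5}; col 1 has {1,3,6}; box has {1,3,6} → only 4 remains.
D4 = 6: row 4 has {1,2,3,4,5}; col 4 has {1,2,3,4,5}; box has {1,2,3,4,5} → only 6 remains.
A5 = 5: row 5 has {1,2,4,6}; col 1 has {1,3,4,6}; box has {1,3,4,6} → only 5 remains.
E5 = 3: row 5 has {1,2,4,5,6}; col 5 has {1,2,4,5,6}; box has {1,2,4,5,6} → only 3 remains.

512436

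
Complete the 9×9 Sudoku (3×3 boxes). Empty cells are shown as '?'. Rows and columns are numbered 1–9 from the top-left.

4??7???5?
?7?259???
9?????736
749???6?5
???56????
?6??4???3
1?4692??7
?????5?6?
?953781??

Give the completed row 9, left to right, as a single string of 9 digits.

695378124

r7c8 = 8 (sole candidate).
r8c5 = 1 (sole candidate).
r3c5 = 8 (sole candidate).
r7c2 = 3 (sole candidate).
r7c7 = 5 (sole candidate).
r8c4 = 4 (sole candidate).
r1c5 = 3 (sole candidate).
r3c4 = 1 (sole candidate).
r3c6 = 4 (sole candidate).
r4c4 = 8 (sole candidate).
r4c5 = 2 (sole candidate).
r4c8 = 1 (sole candidate).
r6c4 = 9 (sole candidate).
r1c6 = 6 (sole candidate).
r2c8 = 4 (sole candidate).
r3c3 = 2 (sole candidate).
r4c6 = 3 (sole candidate).
r9c8 = 2: row 9 has {1,3,5,7,8,9}; col 8 has {1,3,4,5,6,8}; box has {1,5,6,7,8} → only 2 remains.
r9c9 = 4: row 9 has {1,2,3,5,7,8,9}; col 9 has {3,5,6,7}; box has {1,2,5,6,7,8} → only 4 remains.
r2c7 = 8 (sole candidate).
r2c9 = 1 (sole candidate).
r3c2 = 5 (sole candidate).
r6c7 = 2 (sole candidate).
r6c8 = 7 (sole candidate).
r8c9 = 9 (sole candidate).
r9c1 = 6: row 9 has {1,2,3,4,5,7,8,9}; col 1 has {1,4,7,9}; box has {1,3,4,5,9} → only 6 remains.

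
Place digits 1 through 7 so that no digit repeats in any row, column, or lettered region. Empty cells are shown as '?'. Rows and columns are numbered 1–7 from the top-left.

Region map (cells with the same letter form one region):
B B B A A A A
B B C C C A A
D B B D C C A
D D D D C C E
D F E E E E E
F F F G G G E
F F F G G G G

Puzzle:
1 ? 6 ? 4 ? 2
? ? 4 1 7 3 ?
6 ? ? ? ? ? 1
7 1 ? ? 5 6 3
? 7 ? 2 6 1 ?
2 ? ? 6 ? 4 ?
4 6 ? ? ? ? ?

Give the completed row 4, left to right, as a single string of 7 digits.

7124563

row 2, column 1 = 5 (sole candidate).
row 2, column 2 = 2 (sole candidate).
row 2, column 7 = 6 (sole candidate).
row 3, column 6 = 2 (sole candidate).
row 4, column 3 = 2: row 4 has {1,3,5,6,7}; col 3 has {4,6}; region has {1,6,7} → only 2 remains.
row 4, column 4 = 4: row 4 has {1,2,3,5,6,7}; col 4 has {1,2,6}; region has {1,2,6,7} → only 4 remains.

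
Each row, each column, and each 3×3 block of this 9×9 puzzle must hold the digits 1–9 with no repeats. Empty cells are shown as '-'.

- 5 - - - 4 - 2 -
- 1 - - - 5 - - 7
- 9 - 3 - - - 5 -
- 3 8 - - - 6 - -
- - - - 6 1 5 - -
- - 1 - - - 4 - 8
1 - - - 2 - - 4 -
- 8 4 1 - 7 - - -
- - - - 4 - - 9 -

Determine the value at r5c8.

r2c1 = 4: in row 2, 4 can only go here (every other open cell in that row sees a 4).
r3c9 = 4: in row 3, 4 can only go here (every other open cell in that row sees a 4).
r4c4 = 4: in row 4, 4 can only go here (every other open cell in that row sees a 4).
r5c2 = 4: in row 5, 4 can only go here (every other open cell in that row sees a 4).
r5c4 = 8: in row 5, 8 can only go here (every other open cell in that row sees an 8).
r4c8 = 1: in column 8, 1 can only go here (every other open cell in that column sees a 1).
r2c8 = 8: in column 8, 8 can only go here (every other open cell in that column sees an 8).
r2c5 = 9: row 2 has {1,4,5,7,8}; col 5 has {2,4,6}; box has {3,4,5} → only 9 remains.
r2c7 = 3: row 2 has {1,4,5,7,8,9}; col 7 has {4,5,6}; box has {2,4,5,7,8} → only 3 remains.
r3c7 = 1: row 3 has {3,4,5,9}; col 7 has {3,4,5,6}; box has {2,3,4,5,7,8} → only 1 remains.
r8c7 = 2: row 8 has {1,4,7,8}; col 7 has {1,3,4,5,6}; box has {4,9} → only 2 remains.
r1c7 = 9: row 1 has {2,4,5}; col 7 has {1,2,3,4,5,6}; box has {1,2,3,4,5,7,8} → only 9 remains.
r1c9 = 6: row 1 has {2,4,5,9}; col 9 has {4,7,8}; box has {1,2,3,4,5,7,8,9} → only 6 remains.
r1c4 = 7: row 1 has {2,4,5,6,9}; col 4 has {1,3,4,8}; box has {3,4,5,9} → only 7 remains.
r3c5 = 8: row 3 has {1,3,4,5,9}; col 5 has {2,4,6,9}; box has {3,4,5,7,9} → only 8 remains.
r1c3 = 3: row 1 has {2,4,5,6,7,9}; col 3 has {1,4,8}; box has {1,4,5,9} → only 3 remains.
r1c5 = 1: row 1 has {2,3,4,5,6,7,9}; col 5 has {2,4,6,8,9}; box has {3,4,5,7,8,9} → only 1 remains.
r1c1 = 8: row 1 has {1,2,3,4,5,6,7,9}; col 1 has {1,4}; box has {1,3,4,5,9} → only 8 remains.
r8c1 = 9: in row 8, 9 can only go here (every other open cell in that row sees a 9).
r8c8 = 6: in row 8, 6 can only go here (every other open cell in that row sees a 6).
r9c9 = 1: in row 9, 1 can only go here (every other open cell in that row sees a 1).
r9c1 = 3: in column 1, 3 can only go here (every other open cell in that column sees a 3).
r5c3 = 9: in column 3, 9 can only go here (every other open cell in that column sees a 9).
r4c9 = 9: in column 9, 9 can only go here (every other open cell in that column sees a 9).
r4c6 = 2: row 4 has {1,3,4,6,8,9}; col 6 has {1,4,5,7}; box has {1,4,6,8} → only 2 remains.
r3c6 = 6: row 3 has {1,3,4,5,8,9}; col 6 has {1,2,4,5,7}; box has {1,3,4,5,7,8,9} → only 6 remains.
r9c6 = 8: row 9 has {1,3,4,9}; col 6 has {1,2,4,5,6,7}; box has {1,2,4,7} → only 8 remains.
r9c7 = 7: row 9 has {1,3,4,8,9}; col 7 has {1,2,3,4,5,6,9}; box has {1,2,4,6,9} → only 7 remains.
r2c4 = 2: row 2 has {1,3,4,5,7,8,9}; col 4 has {1,3,4,7,8}; box has {1,3,4,5,6,7,8,9} → only 2 remains.
r7c7 = 8: row 7 has {1,2,4}; col 7 has {1,2,3,4,5,6,7,9}; box has {1,2,4,6,7,9} → only 8 remains.
r2c3 = 6: row 2 has {1,2,3,4,5,7,8,9}; col 3 has {1,3,4,8,9}; box has {1,3,4,5,8,9} → only 6 remains.
r6c1 = 6: in column 1, 6 can only go here (every other open cell in that column sees a 6).
r6c2 = 2: in row 6, 2 can only go here (every other open cell in that row sees a 2).
r5c1 = 7: row 5 has {1,4,5,6,8,9}; col 1 has {1,3,4,6,8,9}; box has {1,2,3,4,6,8,9} → only 7 remains.
r5c8 = 3: row 5 has {1,4,5,6,7,8,9}; col 8 has {1,2,4,5,6,8,9}; box has {1,4,5,6,8,9} → only 3 remains.

3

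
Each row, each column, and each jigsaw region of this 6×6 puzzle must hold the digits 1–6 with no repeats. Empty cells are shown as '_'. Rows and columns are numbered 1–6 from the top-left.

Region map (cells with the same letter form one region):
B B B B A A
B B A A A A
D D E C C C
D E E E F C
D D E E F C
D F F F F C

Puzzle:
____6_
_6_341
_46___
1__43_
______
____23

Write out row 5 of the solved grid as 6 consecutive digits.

R3C1 = 3: in row 3, 3 can only go here (every other open cell in that row sees a 3).
R4C6 = 6: in row 4, 6 can only go here (every other open cell in that row sees a 6).
R5C3 = 3: in row 5, 3 can only go here (every other open cell in that row sees a 3).
R5C6 = 4: in row 5, 4 can only go here (every other open cell in that row sees a 4).
R5C1 = 6: in row 5, 6 can only go here (every other open cell in that row sees a 6).
R6C1 = 5: row 6 has {2,3}; col 1 has {1,3,6}; region has {1,3,4,6} → only 5 remains.
R6C2 = 1: row 6 has {2,3,5}; col 2 has {4,6}; region has {2,3} → only 1 remains.
R6C3 = 4: row 6 has {1,2,3,5}; col 3 has {3,6}; region has {1,2,3} → only 4 remains.
R6C4 = 6: row 6 has {1,2,3,4,5}; col 4 has {3,4}; region has {1,2,3,4} → only 6 remains.
R2C1 = 2: row 2 has {1,3,4,6}; col 1 has {1,3,5,6}; region has {6} → only 2 remains.
R2C3 = 5: row 2 has {1,2,3,4,6}; col 3 has {3,4,6}; region has {1,3,4,6} → only 5 remains.
R4C3 = 2: row 4 has {1,3,4,6}; col 3 has {3,4,5,6}; region has {3,4,6} → only 2 remains.
R5C2 = 2: row 5 has {3,4,6}; col 2 has {1,4,6}; region has {1,3,4,5,6} → only 2 remains.
R5C5 = 5: row 5 has {2,3,4,6}; col 5 has {2,3,4,6}; region has {1,2,3,4,6} → only 5 remains.
R1C1 = 4: row 1 has {6}; col 1 has {1,2,3,5,6}; region has {2,6} → only 4 remains.
R1C3 = 1: row 1 has {4,6}; col 3 has {2,3,4,5,6}; region has {2,4,6} → only 1 remains.
R1C4 = 5: row 1 has {1,4,6}; col 4 has {3,4,6}; region has {1,2,4,6} → only 5 remains.
R1C6 = 2: row 1 has {1,4,5,6}; col 6 has {1,3,4,6}; region has {1,3,4,5,6} → only 2 remains.
R3C5 = 1: row 3 has {3,4,6}; col 5 has {2,3,4,5,6}; region has {3,4,6} → only 1 remains.
R3C6 = 5: row 3 has {1,3,4,6}; col 6 has {1,2,3,4,6}; region has {1,3,4,6} → only 5 remains.
R4C2 = 5: row 4 has {1,2,3,4,6}; col 2 has {1,2,4,6}; region has {2,3,4,6} → only 5 remains.
R5C4 = 1: row 5 has {2,3,4,5,6}; col 4 has {3,4,5,6}; region has {2,3,4,5,6} → only 1 remains.

623154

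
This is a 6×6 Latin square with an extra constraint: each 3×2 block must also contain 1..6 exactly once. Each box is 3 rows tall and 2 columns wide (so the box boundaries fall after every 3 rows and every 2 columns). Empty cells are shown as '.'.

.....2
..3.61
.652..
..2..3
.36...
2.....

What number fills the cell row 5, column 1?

4

row 2, column 4 = 4: row 2 has {1,3,6}; col 4 has {2}; box has {2,3,5} → only 4 remains.
row 3, column 6 = 4: row 3 has {2,5,6}; col 6 has {1,2,3}; box has {1,2,6} → only 4 remains.
row 5, column 6 = 5: row 5 has {3,6}; col 6 has {1,2,3,4}; box has {3} → only 5 remains.
row 6, column 6 = 6: row 6 has {2}; col 6 has {1,2,3,4,5}; box has {3,5} → only 6 remains.
row 1, column 3 = 1: row 1 has {2}; col 3 has {2,3,5,6}; box has {2,3,4,5} → only 1 remains.
row 1, column 4 = 6: row 1 has {1,2}; col 4 has {2,4}; box has {1,2,3,4,5} → only 6 remains.
row 2, column 1 = 5: row 2 has {1,3,4,6}; col 1 has {2}; box has {6} → only 5 remains.
row 2, column 2 = 2: row 2 has {1,3,4,5,6}; col 2 has {3,6}; box has {5,6} → only 2 remains.
row 3, column 5 = 3: row 3 has {2,4,5,6}; col 5 has {6}; box has {1,2,4,6} → only 3 remains.
row 5, column 4 = 1: row 5 has {3,5,6}; col 4 has {2,4,6}; box has {2,6} → only 1 remains.
row 6, column 3 = 4: row 6 has {2,6}; col 3 has {1,2,3,5,6}; box has {1,2,6} → only 4 remains.
row 6, column 5 = 1: row 6 has {2,4,6}; col 5 has {3,6}; box has {3,5,6} → only 1 remains.
row 1, column 2 = 4: row 1 has {1,2,6}; col 2 has {2,3,6}; box has {2,5,6} → only 4 remains.
row 1, column 5 = 5: row 1 has {1,2,4,6}; col 5 has {1,3,6}; box has {1,2,3,4,6} → only 5 remains.
row 3, column 1 = 1: row 3 has {2,3,4,5,6}; col 1 has {2,5}; box has {2,4,5,6} → only 1 remains.
row 4, column 4 = 5: row 4 has {2,3}; col 4 has {1,2,4,6}; box has {1,2,4,6} → only 5 remains.
row 4, column 5 = 4: row 4 has {2,3,5}; col 5 has {1,3,5,6}; box has {1,3,5,6} → only 4 remains.
row 5, column 1 = 4: row 5 has {1,3,5,6}; col 1 has {1,2,5}; box has {2,3} → only 4 remains.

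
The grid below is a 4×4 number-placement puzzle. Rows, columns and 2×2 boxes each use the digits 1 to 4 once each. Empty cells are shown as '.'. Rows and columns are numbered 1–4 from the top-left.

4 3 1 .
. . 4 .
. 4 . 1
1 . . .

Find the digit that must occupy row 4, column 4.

row 1, column 4 = 2 (sole candidate).
row 2, column 1 = 2 (sole candidate).
row 2, column 2 = 1 (sole candidate).
row 2, column 4 = 3 (sole candidate).
row 3, column 1 = 3 (sole candidate).
row 3, column 3 = 2 (sole candidate).
row 4, column 2 = 2 (sole candidate).
row 4, column 3 = 3 (sole candidate).
row 4, column 4 = 4: row 4 has {1,2,3}; col 4 has {1,2,3}; box has {1,2,3} → only 4 remains.

4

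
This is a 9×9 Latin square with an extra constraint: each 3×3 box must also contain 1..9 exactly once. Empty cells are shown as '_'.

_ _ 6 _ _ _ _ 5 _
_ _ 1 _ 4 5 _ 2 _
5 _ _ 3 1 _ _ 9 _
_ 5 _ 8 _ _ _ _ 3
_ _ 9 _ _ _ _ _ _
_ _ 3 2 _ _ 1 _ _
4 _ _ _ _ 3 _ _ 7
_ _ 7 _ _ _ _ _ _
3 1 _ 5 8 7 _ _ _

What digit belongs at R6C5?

R9C3 = 2 (sole candidate).
R4C3 = 4 (sole candidate).
R3C3 = 8 (sole candidate).
R7C3 = 5 (sole candidate).
R1C9 = 1 (hidden single in row 1).
R5C5 = 3 (hidden single in row 5).
R6C5 = 5: in column 5, 5 can only go here (every other open cell in that column sees a 5).

5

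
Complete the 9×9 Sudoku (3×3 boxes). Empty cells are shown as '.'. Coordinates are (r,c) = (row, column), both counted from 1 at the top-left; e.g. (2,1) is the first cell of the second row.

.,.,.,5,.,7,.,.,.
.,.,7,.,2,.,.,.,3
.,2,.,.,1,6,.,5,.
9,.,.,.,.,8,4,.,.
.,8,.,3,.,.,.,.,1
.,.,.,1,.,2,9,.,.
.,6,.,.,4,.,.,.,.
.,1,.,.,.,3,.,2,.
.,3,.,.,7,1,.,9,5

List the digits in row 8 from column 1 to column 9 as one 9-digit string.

(4,3) = 1: in row 4, 1 can only go here (every other open cell in that row sees a 1).
(4,9) = 2: in row 4, 2 can only go here (every other open cell in that row sees a 2).
(4,8) = 3: in row 4, 3 can only go here (every other open cell in that row sees a 3).
(1,7) = 2: in row 1, 2 can only go here (every other open cell in that row sees a 2).
(7,7) = 3: in row 7, 3 can only go here (every other open cell in that row sees a 3).
(7,8) = 1: in row 7, 1 can only go here (every other open cell in that row sees a 1).
(1,1) = 1: in row 1, 1 can only go here (every other open cell in that row sees a 1).
(2,7) = 1: in row 2, 1 can only go here (every other open cell in that row sees a 1).
(4,4) = 7: in column 4, 7 can only go here (every other open cell in that column sees a 7).
(4,2) = 5: row 4 has {1,2,3,4,7,8,9}; col 2 has {1,2,3,6,8}; box has {1,8,9} → only 5 remains.
(4,5) = 6: row 4 has {1,2,3,4,5,7,8,9}; col 5 has {1,2,4,7}; box has {1,2,3,7,8} → only 6 remains.
(6,5) = 5: row 6 has {1,2,9}; col 5 has {1,2,4,6,7}; box has {1,2,3,6,7,8} → only 5 remains.
(5,5) = 9: row 5 has {1,3,8}; col 5 has {1,2,4,5,6,7}; box has {1,2,3,5,6,7,8} → only 9 remains.
(5,6) = 4: row 5 has {1,3,8,9}; col 6 has {1,2,3,6,7,8}; box has {1,2,3,5,6,7,8,9} → only 4 remains.
(8,5) = 8: row 8 has {1,2,3}; col 5 has {1,2,4,5,6,7,9}; box has {1,3,4,7} → only 8 remains.
(1,5) = 3: row 1 has {1,2,5,7}; col 5 has {1,2,4,5,6,7,8,9}; box has {1,2,5,6,7} → only 3 remains.
(2,6) = 9: row 2 has {1,2,3,7}; col 6 has {1,2,3,4,6,7,8}; box has {1,2,3,5,6,7} → only 9 remains.
(7,6) = 5: row 7 has {1,3,4,6}; col 6 has {1,2,3,4,6,7,8,9}; box has {1,3,4,7,8} → only 5 remains.
(2,2) = 4: row 2 has {1,2,3,7,9}; col 2 has {1,2,3,5,6,8}; box has {1,2,7} → only 4 remains.
(2,4) = 8: row 2 has {1,2,3,4,7,9}; col 4 has {1,3,5,7}; box has {1,2,3,5,6,7,9} → only 8 remains.
(2,8) = 6: row 2 has {1,2,3,4,7,8,9}; col 8 has {1,2,3,5,9}; box has {1,2,3,5} → only 6 remains.
(3,4) = 4: row 3 has {1,2,5,6}; col 4 has {1,3,5,7,8}; box has {1,2,3,5,6,7,8,9} → only 4 remains.
(5,8) = 7: row 5 has {1,3,4,8,9}; col 8 has {1,2,3,5,6,9}; box has {1,2,3,4,9} → only 7 remains.
(6,2) = 7: row 6 has {1,2,5,9}; col 2 has {1,2,3,4,5,6,8}; box has {1,5,8,9} → only 7 remains.
(6,8) = 8: row 6 has {1,2,5,7,9}; col 8 has {1,2,3,5,6,7,9}; box has {1,2,3,4,7,9} → only 8 remains.
(6,9) = 6: row 6 has {1,2,5,7,8,9}; col 9 has {1,2,3,5}; box has {1,2,3,4,7,8,9} → only 6 remains.
(1,2) = 9: row 1 has {1,2,3,5,7}; col 2 has {1,2,3,4,5,6,7,8}; box has {1,2,4,7} → only 9 remains.
(1,8) = 4: row 1 has {1,2,3,5,7,9}; col 8 has {1,2,3,5,6,7,8,9}; box has {1,2,3,5,6} → only 4 remains.
(1,9) = 8: row 1 has {1,2,3,4,5,7,9}; col 9 has {1,2,3,5,6}; box has {1,2,3,4,5,6} → only 8 remains.
(2,1) = 5: row 2 has {1,2,3,4,6,7,8,9}; col 1 has {1,9}; box has {1,2,4,7,9} → only 5 remains.
(3,7) = 7: row 3 has {1,2,4,5,6}; col 7 has {1,2,3,4,9}; box has {1,2,3,4,5,6,8} → only 7 remains.
(3,9) = 9: row 3 has {1,2,4,5,6,7}; col 9 has {1,2,3,5,6,8}; box has {1,2,3,4,5,6,7,8} → only 9 remains.
(5,7) = 5: row 5 has {1,3,4,7,8,9}; col 7 has {1,2,3,4,7,9}; box has {1,2,3,4,6,7,8,9} → only 5 remains.
(7,9) = 7: row 7 has {1,3,4,5,6}; col 9 has {1,2,3,5,6,8,9}; box has {1,2,3,5,9} → only 7 remains.
(8,7) = 6: row 8 has {1,2,3,8}; col 7 has {1,2,3,4,5,7,9}; box has {1,2,3,5,7,9} → only 6 remains.
(8,9) = 4: row 8 has {1,2,3,6,8}; col 9 has {1,2,3,5,6,7,8,9}; box has {1,2,3,5,6,7,9} → only 4 remains.
(9,7) = 8: row 9 has {1,3,5,7,9}; col 7 has {1,2,3,4,5,6,7,9}; box has {1,2,3,4,5,6,7,9} → only 8 remains.
(1,3) = 6: row 1 has {1,2,3,4,5,7,8,9}; col 3 has {1,7}; box has {1,2,4,5,7,9} → only 6 remains.
(5,3) = 2: row 5 has {1,3,4,5,7,8,9}; col 3 has {1,6,7}; box has {1,5,7,8,9} → only 2 remains.
(8,1) = 7: row 8 has {1,2,3,4,6,8}; col 1 has {1,5,9}; box has {1,3,6} → only 7 remains.
(8,4) = 9: row 8 has {1,2,3,4,6,7,8}; col 4 has {1,3,4,5,7,8}; box has {1,3,4,5,7,8} → only 9 remains.
(9,3) = 4: row 9 has {1,3,5,7,8,9}; col 3 has {1,2,6,7}; box has {1,3,6,7} → only 4 remains.
(5,1) = 6: row 5 has {1,2,3,4,5,7,8,9}; col 1 has {1,5,7,9}; box has {1,2,5,7,8,9} → only 6 remains.
(6,3) = 3: row 6 has {1,2,5,6,7,8,9}; col 3 has {1,2,4,6,7}; box has {1,2,5,6,7,8,9} → only 3 remains.
(7,4) = 2: row 7 has {1,3,4,5,6,7}; col 4 has {1,3,4,5,7,8,9}; box has {1,3,4,5,7,8,9} → only 2 remains.
(8,3) = 5: row 8 has {1,2,3,4,6,7,8,9}; col 3 has {1,2,3,4,6,7}; box has {1,3,4,6,7} → only 5 remains.

715983624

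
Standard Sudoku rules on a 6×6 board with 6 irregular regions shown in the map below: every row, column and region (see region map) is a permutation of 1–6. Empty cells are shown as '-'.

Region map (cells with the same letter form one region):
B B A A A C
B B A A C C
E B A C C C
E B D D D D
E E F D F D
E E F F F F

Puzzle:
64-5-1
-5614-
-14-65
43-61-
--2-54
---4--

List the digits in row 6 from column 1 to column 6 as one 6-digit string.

521436

row 1, column 3 = 3 (sole candidate).
row 1, column 5 = 2 (sole candidate).
row 2, column 1 = 2 (sole candidate).
row 2, column 6 = 3 (sole candidate).
row 3, column 1 = 3 (sole candidate).
row 3, column 4 = 2 (sole candidate).
row 4, column 3 = 5 (sole candidate).
row 4, column 6 = 2 (sole candidate).
row 5, column 1 = 1 (sole candidate).
row 5, column 2 = 6 (sole candidate).
row 5, column 4 = 3 (sole candidate).
row 6, column 1 = 5: row 6 has {4}; col 1 has {1,2,3,4,6}; region has {1,3,4,6} → only 5 remains.
row 6, column 2 = 2: row 6 has {4,5}; col 2 has {1,3,4,5,6}; region has {1,3,4,5,6} → only 2 remains.
row 6, column 3 = 1: row 6 has {2,4,5}; col 3 has {2,3,4,5,6}; region has {2,4,5} → only 1 remains.
row 6, column 5 = 3: row 6 has {1,2,4,5}; col 5 has {1,2,4,5,6}; region has {1,2,4,5} → only 3 remains.
row 6, column 6 = 6: row 6 has {1,2,3,4,5}; col 6 has {1,2,3,4,5}; region has {1,2,3,4,5} → only 6 remains.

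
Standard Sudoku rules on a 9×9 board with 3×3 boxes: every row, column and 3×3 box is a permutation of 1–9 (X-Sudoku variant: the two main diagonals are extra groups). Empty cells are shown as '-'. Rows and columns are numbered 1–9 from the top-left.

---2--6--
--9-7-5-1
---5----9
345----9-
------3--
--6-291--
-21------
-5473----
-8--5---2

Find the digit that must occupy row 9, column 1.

row 6, column 2 = 7: row 6 has {1,2,6,9}; col 2 has {2,4,5,8}; box has {3,4,5,6} → only 7 remains.
row 6, column 1 = 8: row 6 has {1,2,6,7,9}; col 1 has {3}; box has {3,4,5,6,7} → only 8 remains.
row 5, column 3 = 2: row 5 has {3}; col 3 has {1,4,5,6,9}; box has {3,4,5,6,7,8} → only 2 remains.
row 1, column 1 = 5: in row 1, 5 can only go here (every other open cell in that row sees a 5).
row 1, column 5 = 9: in row 1, 9 can only go here (every other open cell in that row sees a 9).
row 4, column 7 = 2: in row 4, 2 can only go here (every other open cell in that row sees a 2).
row 6, column 4 = 3: in row 6, 3 can only go here (every other open cell in that row sees a 3).
row 8, column 6 = 2: in row 8, 2 can only go here (every other open cell in that row sees a 2).
row 8, column 8 = 1: in row 8, 1 can only go here (every other open cell in that row sees a 1).
row 4, column 5 = 1: in row 4, 1 can only go here (every other open cell in that row sees a 1).
row 5, column 2 = 9: in column 2, 9 can only go here (every other open cell in that column sees a 9).
row 5, column 1 = 1: row 5 has {2,3,9}; col 1 has {3,5,8}; box has {2,3,4,5,6,7,8,9} → only 1 remains.
row 9, column 4 = 1: in column 4, 1 can only go here (every other open cell in that column sees a 1).
row 7, column 4 = 9: in column 4, 9 can only go here (every other open cell in that column sees a 9).
row 5, column 6 = 5: in column 6, 5 can only go here (every other open cell in that column sees a 5).
row 4, column 6 = 7: in column 6, 7 can only go here (every other open cell in that column sees a 7).
row 7, column 9 = 3: in column 9, 3 can only go here (every other open cell in that column sees a 3).
row 7, column 8 = 5: in row 7, 5 can only go here (every other open cell in that row sees a 5).
row 6, column 8 = 4: row 6 has {1,2,3,6,7,8,9}; col 8 has {1,5,9}; box has {1,2,3,9} → only 4 remains.
row 6, column 9 = 5: row 6 has {1,2,3,4,6,7,8,9}; col 9 has {1,2,3,9}; box has {1,2,3,4,9} → only 5 remains.
row 9, column 3 = 3: in row 9, 3 can only go here (every other open cell in that row sees a 3).
row 1, column 9 = 4: in column 9, 4 can only go here (every other open cell in that column sees a 4).
row 5, column 9 = 7: in column 9, 7 can only go here (every other open cell in that column sees a 7).
row 3, column 7 = 8: row 3 has {5,9}; col 7 has {1,2,3,5,6}; box has {1,4,5,6,9}; anti-diagonal has {1,3,4,5,7} → only 8 remains.
row 5, column 5 = 6: row 5 has {1,2,3,5,7,9}; col 5 has {1,2,3,5,7,9}; box has {1,2,3,5,7,9}; main diagonal has {1,2,5,9}; anti-diagonal has {1,3,4,5,7,8} → only 6 remains.
row 5, column 8 = 8: row 5 has {1,2,3,5,6,7,9}; col 8 has {1,4,5,9}; box has {1,2,3,4,5,7,9} → only 8 remains.
row 8, column 7 = 9: row 8 has {1,2,3,4,5,7}; col 7 has {1,2,3,5,6,8}; box has {1,2,3,5} → only 9 remains.
row 9, column 1 = 9: row 9 has {1,2,3,5,8}; col 1 has {1,3,5,8}; box has {1,2,3,4,5,8}; anti-diagonal has {1,3,4,5,6,7,8} → only 9 remains.

9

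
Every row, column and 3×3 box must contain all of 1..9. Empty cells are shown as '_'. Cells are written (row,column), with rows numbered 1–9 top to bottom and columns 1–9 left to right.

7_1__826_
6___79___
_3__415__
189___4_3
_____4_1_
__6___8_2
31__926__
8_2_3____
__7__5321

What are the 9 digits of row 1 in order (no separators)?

(1,5) = 5: row 1 has {1,2,6,7,8}; col 5 has {3,4,7,9}; box has {1,4,7,8,9} → only 5 remains.
(2,7) = 1 (sole candidate).
(3,3) = 8 (sole candidate).
(6,5) = 1 (sole candidate).
(1,4) = 3: row 1 has {1,2,5,6,7,8}; col 4 has {}; box has {1,4,5,7,8,9} → only 3 remains.
(2,4) = 2 (sole candidate).
(3,4) = 6 (sole candidate).
(2,8) = 3 (hidden single in row 2).
(2,9) = 8 (hidden single in row 2).
(3,1) = 2 (hidden single in row 3).
(5,1) = 5 (sole candidate).
(5,3) = 3 (sole candidate).
(6,1) = 4 (sole candidate).
(6,2) = 7 (sole candidate).
(6,6) = 3 (sole candidate).
(9,1) = 9 (sole candidate).
(5,2) = 2 (sole candidate).
(4,5) = 2 (hidden single in row 4).
(4,6) = 6 (hidden single in row 4).
(5,5) = 8 (sole candidate).
(8,6) = 7 (sole candidate).
(8,7) = 9 (sole candidate).
(9,5) = 6 (sole candidate).
(5,7) = 7 (sole candidate).
(9,2) = 4 (sole candidate).
(9,4) = 8 (sole candidate).
(1,2) = 9: row 1 has {1,2,3,5,6,7,8}; col 2 has {1,2,3,4,7,8}; box has {1,2,3,6,7,8} → only 9 remains.
(1,9) = 4: row 1 has {1,2,3,5,6,7,8,9}; col 9 has {1,2,3,8}; box has {1,2,3,5,6,8} → only 4 remains.

791358264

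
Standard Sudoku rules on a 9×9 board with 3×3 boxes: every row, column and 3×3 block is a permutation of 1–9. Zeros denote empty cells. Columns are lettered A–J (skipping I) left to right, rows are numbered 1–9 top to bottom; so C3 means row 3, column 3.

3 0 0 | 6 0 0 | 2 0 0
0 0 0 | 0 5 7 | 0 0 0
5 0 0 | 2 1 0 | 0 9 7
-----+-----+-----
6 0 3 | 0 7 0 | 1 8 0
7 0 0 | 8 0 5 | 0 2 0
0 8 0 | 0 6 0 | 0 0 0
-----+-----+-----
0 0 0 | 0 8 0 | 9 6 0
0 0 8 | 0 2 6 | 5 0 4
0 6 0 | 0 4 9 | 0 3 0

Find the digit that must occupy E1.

9

E1 = 9: row 1 has {2,3,6}; col 5 has {1,2,4,5,6,7,8}; box has {1,2,5,6,7} → only 9 remains.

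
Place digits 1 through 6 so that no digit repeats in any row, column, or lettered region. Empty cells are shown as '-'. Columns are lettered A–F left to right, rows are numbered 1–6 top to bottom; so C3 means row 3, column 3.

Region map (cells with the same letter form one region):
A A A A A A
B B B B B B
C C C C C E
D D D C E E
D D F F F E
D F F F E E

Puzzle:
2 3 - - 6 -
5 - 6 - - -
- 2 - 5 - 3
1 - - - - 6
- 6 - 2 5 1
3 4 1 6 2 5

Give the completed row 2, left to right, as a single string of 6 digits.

F1 = 4: row 1 has {2,3,6}; col 6 has {1,3,5,6}; region has {2,3,6} → only 4 remains.
B2 = 1: row 2 has {5,6}; col 2 has {2,3,4,6}; region has {5,6} → only 1 remains.
F2 = 2: row 2 has {1,5,6}; col 6 has {1,3,4,5,6}; region has {1,5,6} → only 2 remains.
C3 = 4: row 3 has {2,3,5}; col 3 has {1,6}; region has {2,5} → only 4 remains.
E3 = 1: row 3 has {2,3,4,5}; col 5 has {2,5,6}; region has {2,4,5} → only 1 remains.
B4 = 5: row 4 has {1,6}; col 2 has {1,2,3,4,6}; region has {1,3,6} → only 5 remains.
C4 = 2: row 4 has {1,5,6}; col 3 has {1,4,6}; region has {1,3,5,6} → only 2 remains.
D4 = 3: row 4 has {1,2,5,6}; col 4 has {2,5,6}; region has {1,2,4,5} → only 3 remains.
E4 = 4: row 4 has {1,2,3,5,6}; col 5 has {1,2,5,6}; region has {1,2,3,5,6} → only 4 remains.
A5 = 4: row 5 has {1,2,5,6}; col 1 has {1,2,3,5}; region has {1,2,3,5,6} → only 4 remains.
C5 = 3: row 5 has {1,2,4,5,6}; col 3 has {1,2,4,6}; region has {1,2,4,5,6} → only 3 remains.
C1 = 5: row 1 has {2,3,4,6}; col 3 has {1,2,3,4,6}; region has {2,3,4,6} → only 5 remains.
D1 = 1: row 1 has {2,3,4,5,6}; col 4 has {2,3,5,6}; region has {2,3,4,5,6} → only 1 remains.
D2 = 4: row 2 has {1,2,5,6}; col 4 has {1,2,3,5,6}; region has {1,2,5,6} → only 4 remains.
E2 = 3: row 2 has {1,2,4,5,6}; col 5 has {1,2,4,5,6}; region has {1,2,4,5,6} → only 3 remains.

516432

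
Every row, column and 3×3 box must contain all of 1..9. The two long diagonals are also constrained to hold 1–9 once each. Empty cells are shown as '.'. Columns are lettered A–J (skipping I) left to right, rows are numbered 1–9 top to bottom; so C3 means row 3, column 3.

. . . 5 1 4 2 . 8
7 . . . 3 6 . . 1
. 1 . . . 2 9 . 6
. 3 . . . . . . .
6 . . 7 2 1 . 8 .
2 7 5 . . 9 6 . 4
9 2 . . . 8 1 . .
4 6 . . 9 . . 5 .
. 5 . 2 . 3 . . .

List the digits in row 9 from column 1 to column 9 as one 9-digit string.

158263497

A1 = 3 (sole candidate).
B1 = 9 (sole candidate).
C1 = 6 (sole candidate).
H1 = 7 (sole candidate).
H2 = 4 (sole candidate).
D3 = 8 (sole candidate).
E3 = 7 (sole candidate).
H3 = 3 (sole candidate).
F4 = 5 (sole candidate).
G4 = 7 (sole candidate).
B5 = 4 (sole candidate).
C5 = 9 (sole candidate).
D6 = 3 (sole candidate).
E6 = 8 (sole candidate).
H6 = 1 (sole candidate).
C7 = 7 (sole candidate).
H7 = 6 (sole candidate).
J7 = 3 (sole candidate).
D8 = 1 (sole candidate).
F8 = 7 (sole candidate).
G8 = 8 (sole candidate).
J8 = 2 (sole candidate).
A9 = 1: row 9 has {2,3,5}; col 1 has {2,3,4,6,7,9}; box has {2,4,5,6,7,9}; anti-diagonal has {2,3,4,5,6,7,8,9} → only 1 remains.
C9 = 8: row 9 has {1,2,3,5}; col 3 has {5,6,7,9}; box has {1,2,4,5,6,7,9} → only 8 remains.
G9 = 4: row 9 has {1,2,3,5,8}; col 7 has {1,2,6,7,8,9}; box has {1,2,3,5,6,8} → only 4 remains.
H9 = 9: row 9 has {1,2,3,4,5,8}; col 8 has {1,3,4,5,6,7,8}; box has {1,2,3,4,5,6,8} → only 9 remains.
J9 = 7: row 9 has {1,2,3,4,5,8,9}; col 9 has {1,2,3,4,6,8}; box has {1,2,3,4,5,6,8,9}; main diagonal has {1,2,3,5,9} → only 7 remains.
B2 = 8 (sole candidate).
C2 = 2 (sole candidate).
D2 = 9 (sole candidate).
G2 = 5 (sole candidate).
A3 = 5 (sole candidate).
C3 = 4 (sole candidate).
A4 = 8 (sole candidate).
C4 = 1 (sole candidate).
D4 = 6 (sole candidate).
E4 = 4 (sole candidate).
H4 = 2 (sole candidate).
J4 = 9 (sole candidate).
G5 = 3 (sole candidate).
J5 = 5 (sole candidate).
D7 = 4 (sole candidate).
E7 = 5 (sole candidate).
C8 = 3 (sole candidate).
E9 = 6: row 9 has {1,2,3,4,5,7,8,9}; col 5 has {1,2,3,4,5,7,8,9}; box has {1,2,3,4,5,7,8,9} → only 6 remains.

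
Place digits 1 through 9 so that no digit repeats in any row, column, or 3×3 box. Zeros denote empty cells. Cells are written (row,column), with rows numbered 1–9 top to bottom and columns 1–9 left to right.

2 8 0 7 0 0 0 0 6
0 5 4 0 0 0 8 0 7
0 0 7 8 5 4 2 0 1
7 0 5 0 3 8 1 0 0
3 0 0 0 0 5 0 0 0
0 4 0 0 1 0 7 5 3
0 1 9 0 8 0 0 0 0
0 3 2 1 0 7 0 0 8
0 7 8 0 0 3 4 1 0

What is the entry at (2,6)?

2

(1,5) = 9: row 1 has {2,6,7,8}; col 5 has {1,3,5,8}; box has {4,5,7,8} → only 9 remains.
(1,6) = 1: row 1 has {2,6,7,8,9}; col 6 has {3,4,5,7,8}; box has {4,5,7,8,9} → only 1 remains.
(6,3) = 6: row 6 has {1,3,4,5,7}; col 3 has {2,4,5,7,8,9}; box has {3,4,5,7} → only 6 remains.
(1,3) = 3: row 1 has {1,2,6,7,8,9}; col 3 has {2,4,5,6,7,8,9}; box has {2,4,5,7,8} → only 3 remains.
(1,7) = 5: row 1 has {1,2,3,6,7,8,9}; col 7 has {1,2,4,7,8}; box has {1,2,6,7,8} → only 5 remains.
(1,8) = 4: row 1 has {1,2,3,5,6,7,8,9}; col 8 has {1,5}; box has {1,2,5,6,7,8} → only 4 remains.
(5,3) = 1: row 5 has {3,5}; col 3 has {2,3,4,5,6,7,8,9}; box has {3,4,5,6,7} → only 1 remains.
(2,1) = 1: in row 2, 1 can only go here (every other open cell in that row sees a 1).
(2,8) = 9: in row 2, 9 can only go here (every other open cell in that row sees a 9).
(3,8) = 3: row 3 has {1,2,4,5,7,8}; col 8 has {1,4,5,9}; box has {1,2,4,5,6,7,8,9} → only 3 remains.
(8,8) = 6: row 8 has {1,2,3,7,8}; col 8 has {1,3,4,5,9}; box has {1,4,8} → only 6 remains.
(4,8) = 2: row 4 has {1,3,5,7,8}; col 8 has {1,3,4,5,6,9}; box has {1,3,5,7} → only 2 remains.
(5,8) = 8: row 5 has {1,3,5}; col 8 has {1,2,3,4,5,6,9}; box has {1,2,3,5,7} → only 8 remains.
(7,7) = 3: row 7 has {1,8,9}; col 7 has {1,2,4,5,7,8}; box has {1,4,6,8} → only 3 remains.
(7,8) = 7: row 7 has {1,3,8,9}; col 8 has {1,2,3,4,5,6,8,9}; box has {1,3,4,6,8} → only 7 remains.
(8,5) = 4: row 8 has {1,2,3,6,7,8}; col 5 has {1,3,5,8,9}; box has {1,3,7,8} → only 4 remains.
(8,7) = 9: row 8 has {1,2,3,4,6,7,8}; col 7 has {1,2,3,4,5,7,8}; box has {1,3,4,6,7,8} → only 9 remains.
(4,2) = 9: row 4 has {1,2,3,5,7,8}; col 2 has {1,3,4,5,7,8}; box has {1,3,4,5,6,7} → only 9 remains.
(4,9) = 4: row 4 has {1,2,3,5,7,8,9}; col 9 has {1,3,6,7,8}; box has {1,2,3,5,7,8} → only 4 remains.
(5,2) = 2: row 5 has {1,3,5,8}; col 2 has {1,3,4,5,7,8,9}; box has {1,3,4,5,6,7,9} → only 2 remains.
(5,7) = 6: row 5 has {1,2,3,5,8}; col 7 has {1,2,3,4,5,7,8,9}; box has {1,2,3,4,5,7,8} → only 6 remains.
(5,9) = 9: row 5 has {1,2,3,5,6,8}; col 9 has {1,3,4,6,7,8}; box has {1,2,3,4,5,6,7,8} → only 9 remains.
(6,1) = 8: row 6 has {1,3,4,5,6,7}; col 1 has {1,2,3,7}; box has {1,2,3,4,5,6,7,9} → only 8 remains.
(8,1) = 5: row 8 has {1,2,3,4,6,7,8,9}; col 1 has {1,2,3,7,8}; box has {1,2,3,7,8,9} → only 5 remains.
(9,1) = 6: row 9 has {1,3,4,7,8}; col 1 has {1,2,3,5,7,8}; box has {1,2,3,5,7,8,9} → only 6 remains.
(9,5) = 2: row 9 has {1,3,4,6,7,8}; col 5 has {1,3,4,5,8,9}; box has {1,3,4,7,8} → only 2 remains.
(9,9) = 5: row 9 has {1,2,3,4,6,7,8}; col 9 has {1,3,4,6,7,8,9}; box has {1,3,4,6,7,8,9} → only 5 remains.
(2,5) = 6: row 2 has {1,4,5,7,8,9}; col 5 has {1,2,3,4,5,8,9}; box has {1,4,5,7,8,9} → only 6 remains.
(2,6) = 2: row 2 has {1,4,5,6,7,8,9}; col 6 has {1,3,4,5,7,8}; box has {1,4,5,6,7,8,9} → only 2 remains.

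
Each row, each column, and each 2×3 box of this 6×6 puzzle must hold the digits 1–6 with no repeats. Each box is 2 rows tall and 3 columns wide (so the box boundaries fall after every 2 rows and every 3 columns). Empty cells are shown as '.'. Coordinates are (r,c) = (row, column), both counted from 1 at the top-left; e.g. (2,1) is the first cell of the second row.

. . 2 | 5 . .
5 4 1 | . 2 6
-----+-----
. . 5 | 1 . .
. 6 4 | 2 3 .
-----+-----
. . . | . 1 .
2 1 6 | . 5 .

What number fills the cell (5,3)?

(1,2) = 3 (sole candidate).
(1,5) = 4 (sole candidate).
(1,6) = 1 (sole candidate).
(2,4) = 3 (sole candidate).
(3,1) = 3 (sole candidate).
(3,2) = 2 (sole candidate).
(3,5) = 6 (sole candidate).
(3,6) = 4 (sole candidate).
(4,1) = 1 (sole candidate).
(4,6) = 5 (sole candidate).
(5,1) = 4 (sole candidate).
(5,2) = 5 (sole candidate).
(5,3) = 3: row 5 has {1,4,5}; col 3 has {1,2,4,5,6}; box has {1,2,4,5,6} → only 3 remains.

3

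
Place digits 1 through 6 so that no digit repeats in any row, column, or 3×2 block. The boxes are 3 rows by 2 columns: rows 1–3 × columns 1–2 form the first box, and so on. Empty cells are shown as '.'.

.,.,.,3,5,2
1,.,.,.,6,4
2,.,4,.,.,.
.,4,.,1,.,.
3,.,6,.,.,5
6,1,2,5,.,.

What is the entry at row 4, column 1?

5

row 1, column 1 = 4: row 1 has {2,3,5}; col 1 has {1,2,3,6}; box has {1,2} → only 4 remains.
row 1, column 2 = 6: row 1 has {2,3,4,5}; col 2 has {1,4}; box has {1,2,4} → only 6 remains.
row 1, column 3 = 1: row 1 has {2,3,4,5,6}; col 3 has {2,4,6}; box has {3,4} → only 1 remains.
row 2, column 3 = 5: row 2 has {1,4,6}; col 3 has {1,2,4,6}; box has {1,3,4} → only 5 remains.
row 2, column 4 = 2: row 2 has {1,4,5,6}; col 4 has {1,3,5}; box has {1,3,4,5} → only 2 remains.
row 3, column 4 = 6: row 3 has {2,4}; col 4 has {1,2,3,5}; box has {1,2,3,4,5} → only 6 remains.
row 4, column 1 = 5: row 4 has {1,4}; col 1 has {1,2,3,4,6}; box has {1,3,4,6} → only 5 remains.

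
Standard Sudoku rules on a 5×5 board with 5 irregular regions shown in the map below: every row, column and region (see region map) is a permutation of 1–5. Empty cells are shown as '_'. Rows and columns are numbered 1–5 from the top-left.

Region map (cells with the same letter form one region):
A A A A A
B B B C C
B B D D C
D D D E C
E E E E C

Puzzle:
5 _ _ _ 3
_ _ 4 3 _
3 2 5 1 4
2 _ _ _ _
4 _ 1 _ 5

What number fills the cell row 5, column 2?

row 1, column 3 = 2: row 1 has {3,5}; col 3 has {1,4,5}; region has {3,5} → only 2 remains.
row 1, column 4 = 4: row 1 has {2,3,5}; col 4 has {1,3}; region has {2,3,5} → only 4 remains.
row 2, column 1 = 1: row 2 has {3,4}; col 1 has {2,3,4,5}; region has {2,3,4} → only 1 remains.
row 2, column 2 = 5: row 2 has {1,3,4}; col 2 has {2}; region has {1,2,3,4} → only 5 remains.
row 2, column 5 = 2: row 2 has {1,3,4,5}; col 5 has {3,4,5}; region has {3,4,5} → only 2 remains.
row 4, column 3 = 3: row 4 has {2}; col 3 has {1,2,4,5}; region has {1,2,5} → only 3 remains.
row 4, column 4 = 5: row 4 has {2,3}; col 4 has {1,3,4}; region has {1,4} → only 5 remains.
row 4, column 5 = 1: row 4 has {2,3,5}; col 5 has {2,3,4,5}; region has {2,3,4,5} → only 1 remains.
row 5, column 2 = 3: row 5 has {1,4,5}; col 2 has {2,5}; region has {1,4,5} → only 3 remains.

3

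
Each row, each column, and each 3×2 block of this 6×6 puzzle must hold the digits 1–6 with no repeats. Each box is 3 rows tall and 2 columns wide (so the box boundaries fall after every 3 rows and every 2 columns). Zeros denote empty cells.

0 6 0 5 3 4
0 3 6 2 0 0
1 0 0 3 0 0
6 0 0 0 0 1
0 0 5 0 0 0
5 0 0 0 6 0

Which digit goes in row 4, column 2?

row 1, column 1 = 2: row 1 has {3,4,5,6}; col 1 has {1,5,6}; box has {1,3,6} → only 2 remains.
row 1, column 3 = 1: row 1 has {2,3,4,5,6}; col 3 has {5,6}; box has {2,3,5,6} → only 1 remains.
row 2, column 1 = 4: row 2 has {2,3,6}; col 1 has {1,2,5,6}; box has {1,2,3,6} → only 4 remains.
row 2, column 6 = 5: row 2 has {2,3,4,6}; col 6 has {1,4}; box has {3,4} → only 5 remains.
row 3, column 2 = 5: row 3 has {1,3}; col 2 has {3,6}; box has {1,2,3,4,6} → only 5 remains.
row 3, column 3 = 4: row 3 has {1,3,5}; col 3 has {1,5,6}; box has {1,2,3,5,6} → only 4 remains.
row 3, column 5 = 2: row 3 has {1,3,4,5}; col 5 has {3,6}; box has {3,4,5} → only 2 remains.
row 3, column 6 = 6: row 3 has {1,2,3,4,5}; col 6 has {1,4,5}; box has {2,3,4,5} → only 6 remains.
row 4, column 4 = 4: row 4 has {1,6}; col 4 has {2,3,5}; box has {5} → only 4 remains.
row 4, column 5 = 5: row 4 has {1,4,6}; col 5 has {2,3,6}; box has {1,6} → only 5 remains.
row 5, column 1 = 3: row 5 has {5}; col 1 has {1,2,4,5,6}; box has {5,6} → only 3 remains.
row 5, column 5 = 4: row 5 has {3,5}; col 5 has {2,3,5,6}; box has {1,5,6} → only 4 remains.
row 5, column 6 = 2: row 5 has {3,4,5}; col 6 has {1,4,5,6}; box has {1,4,5,6} → only 2 remains.
row 6, column 4 = 1: row 6 has {5,6}; col 4 has {2,3,4,5}; box has {4,5} → only 1 remains.
row 6, column 6 = 3: row 6 has {1,5,6}; col 6 has {1,2,4,5,6}; box has {1,2,4,5,6} → only 3 remains.
row 2, column 5 = 1: row 2 has {2,3,4,5,6}; col 5 has {2,3,4,5,6}; box has {2,3,4,5,6} → only 1 remains.
row 4, column 2 = 2: row 4 has {1,4,5,6}; col 2 has {3,5,6}; box has {3,5,6} → only 2 remains.

2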